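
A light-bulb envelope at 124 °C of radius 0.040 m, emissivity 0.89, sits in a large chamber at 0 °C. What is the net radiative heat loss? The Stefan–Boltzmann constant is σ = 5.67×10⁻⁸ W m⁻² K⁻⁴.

A = 4πr² = 4π × (0.040)² = 0.0201 m².
Convert: 124 °C = 397 K; 0 °C = 273 K.
Q = εσA(T⁴ − T_s⁴). T⁴ − T_s⁴ = (397)⁴ − (273)⁴ = 2.48×10^10 − 5.55×10^9 = 1.93×10^10 K⁴.
Q = 0.89 × 5.67×10⁻⁸ × 0.0201 × 1.93×10^10 = 19.6 W.

Q ≈ 19.6 W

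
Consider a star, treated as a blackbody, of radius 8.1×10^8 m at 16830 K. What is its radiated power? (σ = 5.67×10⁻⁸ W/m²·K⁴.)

A = 4πr² = 4π × (8.1×10^8)² = 8.24×10^18 m².
P = σAT⁴ = 5.67×10⁻⁸ × 8.24×10^18 × (16830)⁴ = 5.67×10⁻⁸ × 8.24×10^18 × 8.02×10^16.
P = 3.75×10^28 W.

P ≈ 3.75×10^28 W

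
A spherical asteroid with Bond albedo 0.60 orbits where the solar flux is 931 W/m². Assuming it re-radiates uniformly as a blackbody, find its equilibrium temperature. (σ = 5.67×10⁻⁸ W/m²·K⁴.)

T ≈ 201 K

Power absorbed = (1−a)S·πR²; power emitted = 4πR²σT⁴. Equating and cancelling πR²:
T = ((1−a)S / 4σ)^(1/4) = (372 / (4 × 5.67×10⁻⁸))^(1/4) = (1.64×10^9)^(1/4).
T = 201 K.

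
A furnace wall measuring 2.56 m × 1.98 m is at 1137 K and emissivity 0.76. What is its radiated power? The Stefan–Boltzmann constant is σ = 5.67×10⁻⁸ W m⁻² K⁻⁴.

A = 2.56 × 1.98 = 5.07 m².
Stefan–Boltzmann: P = εσAT⁴ = 0.76 × 5.67×10⁻⁸ × 5.07 × (1137)⁴ = 0.76 × 5.67×10⁻⁸ × 5.07 × 1.67×10^12.
P = 3.65×10^5 W.

P ≈ 3.65×10^5 W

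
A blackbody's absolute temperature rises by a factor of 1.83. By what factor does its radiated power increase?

P ∝ T⁴, so the power scales as (1.83)⁴ = 11.2.

factor ≈ 11.2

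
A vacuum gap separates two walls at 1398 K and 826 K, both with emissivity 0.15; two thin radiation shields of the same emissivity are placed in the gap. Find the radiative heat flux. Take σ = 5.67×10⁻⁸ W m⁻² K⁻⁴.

q ≈ 5140 W/m²

Each of the 3 gaps contributes resistance (2/ε − 1) = 2/0.15 − 1 = 12.33; total = 37.00.
q = σ(T₁⁴ − T₂⁴) / 37.00 = 5.67×10⁻⁸ × 3.35×10^12 / 37.00 = 5140 W/m².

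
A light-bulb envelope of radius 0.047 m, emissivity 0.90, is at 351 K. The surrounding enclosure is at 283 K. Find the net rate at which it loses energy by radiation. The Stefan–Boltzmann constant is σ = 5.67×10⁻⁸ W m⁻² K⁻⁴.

A = 4πr² = 4π × (0.047)² = 0.0278 m².
Q = εσA(T⁴ − T_s⁴). T⁴ − T_s⁴ = (351)⁴ − (283)⁴ = 1.52×10^10 − 6.41×10^9 = 8.76×10^9 K⁴.
Q = 0.90 × 5.67×10⁻⁸ × 0.0278 × 8.76×10^9 = 12.4 W.

Q ≈ 12.4 W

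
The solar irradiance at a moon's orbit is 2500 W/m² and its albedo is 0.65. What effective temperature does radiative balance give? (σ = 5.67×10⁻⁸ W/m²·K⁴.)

Power absorbed = (1−a)S·πR²; power emitted = 4πR²σT⁴. Equating and cancelling πR²:
T = ((1−a)S / 4σ)^(1/4) = (875 / (4 × 5.67×10⁻⁸))^(1/4) = (3.86×10^9)^(1/4).
T = 249 K.

T ≈ 249 K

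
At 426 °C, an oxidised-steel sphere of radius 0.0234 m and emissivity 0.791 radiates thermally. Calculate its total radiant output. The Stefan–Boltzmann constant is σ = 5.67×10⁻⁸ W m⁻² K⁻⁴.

A = 4πr² = 4π × (0.0234)² = 6.88×10^-3 m².
426 °C = 699 K.
P = εσAT⁴ = 0.791 × 5.67×10⁻⁸ × 6.88×10^-3 × (699)⁴ = 0.791 × 5.67×10⁻⁸ × 6.88×10^-3 × 2.39×10^11.
P = 73.7 W.

P ≈ 73.7 W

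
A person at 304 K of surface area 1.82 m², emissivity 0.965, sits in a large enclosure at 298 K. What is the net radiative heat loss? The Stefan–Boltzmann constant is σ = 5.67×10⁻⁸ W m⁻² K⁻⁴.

Q ≈ 65.2 W

Q = εσA(T⁴ − T_s⁴). T⁴ − T_s⁴ = (304)⁴ − (298)⁴ = 8.54×10^9 − 7.89×10^9 = 6.55×10^8 K⁴.
Q = 0.965 × 5.67×10⁻⁸ × 1.82 × 6.55×10^8 = 65.2 W.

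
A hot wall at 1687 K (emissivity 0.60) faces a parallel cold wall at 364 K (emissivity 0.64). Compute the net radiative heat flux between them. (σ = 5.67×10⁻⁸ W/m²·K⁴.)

q ≈ 2.06×10^5 W/m²

For two large parallel gray plates, q = σ(T₁⁴ − T₂⁴) / (1/ε₁ + 1/ε₂ − 1).
1/ε₁ + 1/ε₂ − 1 = 1/0.60 + 1/0.64 − 1 = 2.229.
T₁⁴ − T₂⁴ = 8.10×10^12 − 1.76×10^10 = 8.08×10^12 K⁴.
q = 5.67×10⁻⁸ × 8.08×10^12 / 2.229 = 2.06×10^5 W/m².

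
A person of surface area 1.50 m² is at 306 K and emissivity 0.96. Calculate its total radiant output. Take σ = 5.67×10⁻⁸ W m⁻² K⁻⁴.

P ≈ 716 W

P = εσAT⁴ = 0.96 × 5.67×10⁻⁸ × 1.50 × (306)⁴ = 0.96 × 5.67×10⁻⁸ × 1.50 × 8.77×10^9.
P = 716 W.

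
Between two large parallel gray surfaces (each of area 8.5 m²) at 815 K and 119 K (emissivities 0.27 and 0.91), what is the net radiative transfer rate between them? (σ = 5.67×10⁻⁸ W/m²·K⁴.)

Q ≈ 55900 W

For two large parallel gray plates, q = σ(T₁⁴ − T₂⁴) / (1/ε₁ + 1/ε₂ − 1).
1/ε₁ + 1/ε₂ − 1 = 1/0.27 + 1/0.91 − 1 = 3.803.
T₁⁴ − T₂⁴ = 4.41×10^11 − 2.01×10^8 = 4.41×10^11 K⁴.
q = 5.67×10⁻⁸ × 4.41×10^11 / 3.803 = 6580 W/m².
Q = q·A = 6580 × 8.5 = 55900 W.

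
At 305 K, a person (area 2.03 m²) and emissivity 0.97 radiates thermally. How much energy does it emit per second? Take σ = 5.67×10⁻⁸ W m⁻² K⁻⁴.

P = εσAT⁴ = 0.97 × 5.67×10⁻⁸ × 2.03 × (305)⁴ = 0.97 × 5.67×10⁻⁸ × 2.03 × 8.65×10^9.
P = 966 W.

P ≈ 966 W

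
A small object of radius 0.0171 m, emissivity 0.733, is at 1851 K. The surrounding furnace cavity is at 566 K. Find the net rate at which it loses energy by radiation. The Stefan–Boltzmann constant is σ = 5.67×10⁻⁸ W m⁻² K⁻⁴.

Q ≈ 1780 W

A = 4πr² = 4π × (0.0171)² = 3.67×10^-3 m².
Q = εσA(T⁴ − T_s⁴). T⁴ − T_s⁴ = (1851)⁴ − (566)⁴ = 1.17×10^13 − 1.03×10^11 = 1.16×10^13 K⁴.
Q = 0.733 × 5.67×10⁻⁸ × 3.67×10^-3 × 1.16×10^13 = 1780 W.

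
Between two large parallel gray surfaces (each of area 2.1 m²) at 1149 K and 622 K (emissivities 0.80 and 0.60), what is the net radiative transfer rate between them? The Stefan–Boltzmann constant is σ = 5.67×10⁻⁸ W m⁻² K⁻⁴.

Q ≈ 99000 W

For two large parallel gray plates, q = σ(T₁⁴ − T₂⁴) / (1/ε₁ + 1/ε₂ − 1).
1/ε₁ + 1/ε₂ − 1 = 1/0.80 + 1/0.60 − 1 = 1.917.
T₁⁴ − T₂⁴ = 1.74×10^12 − 1.50×10^11 = 1.59×10^12 K⁴.
q = 5.67×10⁻⁸ × 1.59×10^12 / 1.917 = 47100 W/m².
Q = q·A = 47100 × 2.1 = 99000 W.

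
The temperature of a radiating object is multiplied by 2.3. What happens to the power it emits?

P ∝ T⁴, so the power scales as (2.3)⁴ = 28.0.

factor ≈ 28.0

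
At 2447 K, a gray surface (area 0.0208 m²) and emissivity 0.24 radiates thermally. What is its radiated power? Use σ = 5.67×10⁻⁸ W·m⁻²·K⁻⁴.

P = εσAT⁴ = 0.24 × 5.67×10⁻⁸ × 0.0208 × (2447)⁴ = 0.24 × 5.67×10⁻⁸ × 0.0208 × 3.59×10^13.
P = 10100 W.

P ≈ 10100 W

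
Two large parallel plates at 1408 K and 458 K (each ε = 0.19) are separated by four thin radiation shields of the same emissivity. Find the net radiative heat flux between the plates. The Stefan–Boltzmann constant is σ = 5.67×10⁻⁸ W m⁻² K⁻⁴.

Each of the 5 gaps contributes resistance (2/ε − 1) = 2/0.19 − 1 = 9.526; total = 47.63.
q = σ(T₁⁴ − T₂⁴) / 47.63 = 5.67×10⁻⁸ × 3.89×10^12 / 47.63 = 4630 W/m².

q ≈ 4630 W/m²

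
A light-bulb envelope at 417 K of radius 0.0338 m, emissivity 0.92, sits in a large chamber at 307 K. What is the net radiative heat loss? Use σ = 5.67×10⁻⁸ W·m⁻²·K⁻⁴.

A = 4πr² = 4π × (0.0338)² = 0.0144 m².
Q = εσA(T⁴ − T_s⁴). T⁴ − T_s⁴ = (417)⁴ − (307)⁴ = 3.02×10^10 − 8.88×10^9 = 2.14×10^10 K⁴.
Q = 0.92 × 5.67×10⁻⁸ × 0.0144 × 2.14×10^10 = 16.0 W.

Q ≈ 16.0 W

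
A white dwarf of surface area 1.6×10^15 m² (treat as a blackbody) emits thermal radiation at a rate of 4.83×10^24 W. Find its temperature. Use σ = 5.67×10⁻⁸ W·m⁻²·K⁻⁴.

From P = σAT⁴, T = (P / σA)^(1/4) = (4.83×10^24 / (5.67×10⁻⁸ × 1.60×10^15))^(1/4).
T = (5.32×10^16)^(1/4) = 15200 K.

T ≈ 15200 K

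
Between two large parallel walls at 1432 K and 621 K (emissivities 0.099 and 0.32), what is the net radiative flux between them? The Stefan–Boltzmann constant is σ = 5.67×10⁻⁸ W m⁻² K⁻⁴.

For two large parallel gray plates, q = σ(T₁⁴ − T₂⁴) / (1/ε₁ + 1/ε₂ − 1).
1/ε₁ + 1/ε₂ − 1 = 1/0.099 + 1/0.32 − 1 = 12.23.
T₁⁴ − T₂⁴ = 4.21×10^12 − 1.49×10^11 = 4.06×10^12 K⁴.
q = 5.67×10⁻⁸ × 4.06×10^12 / 12.23 = 18800 W/m².

q ≈ 18800 W/m²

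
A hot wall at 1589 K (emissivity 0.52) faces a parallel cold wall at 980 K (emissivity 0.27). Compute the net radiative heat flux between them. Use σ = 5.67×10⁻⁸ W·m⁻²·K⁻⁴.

For two large parallel gray plates, q = σ(T₁⁴ − T₂⁴) / (1/ε₁ + 1/ε₂ − 1).
1/ε₁ + 1/ε₂ − 1 = 1/0.52 + 1/0.27 − 1 = 4.627.
T₁⁴ − T₂⁴ = 6.38×10^12 − 9.22×10^11 = 5.45×10^12 K⁴.
q = 5.67×10⁻⁸ × 5.45×10^12 / 4.627 = 66800 W/m².

q ≈ 66800 W/m²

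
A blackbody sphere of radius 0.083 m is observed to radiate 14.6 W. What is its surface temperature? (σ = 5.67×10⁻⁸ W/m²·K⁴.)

A = 4πr² = 4π × (0.083)² = 0.0866 m².
From P = σAT⁴, T = (P / σA)^(1/4) = (14.6 / (5.67×10⁻⁸ × 0.0866))^(1/4).
T = (2.97×10^9)^(1/4) = 234 K.

T ≈ 234 K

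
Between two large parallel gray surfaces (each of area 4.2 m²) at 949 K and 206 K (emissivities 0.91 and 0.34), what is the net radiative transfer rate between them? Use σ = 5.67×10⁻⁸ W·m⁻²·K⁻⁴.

For two large parallel gray plates, q = σ(T₁⁴ − T₂⁴) / (1/ε₁ + 1/ε₂ − 1).
1/ε₁ + 1/ε₂ − 1 = 1/0.91 + 1/0.34 − 1 = 3.040.
T₁⁴ − T₂⁴ = 8.11×10^11 − 1.80×10^9 = 8.09×10^11 K⁴.
q = 5.67×10⁻⁸ × 8.09×10^11 / 3.040 = 15100 W/m².
Q = q·A = 15100 × 4.2 = 63400 W.

Q ≈ 63400 W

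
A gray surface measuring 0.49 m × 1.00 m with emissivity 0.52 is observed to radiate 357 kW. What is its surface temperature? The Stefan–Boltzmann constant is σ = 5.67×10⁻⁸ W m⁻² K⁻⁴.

A = 0.49 × 1.00 = 0.490 m².
From P = εσAT⁴, T = (P / εσA)^(1/4) = (3.57×10^5 / (0.52 × 5.67×10⁻⁸ × 0.490))^(1/4).
T = (2.47×10^13)^(1/4) = 2230 K.

T ≈ 2230 K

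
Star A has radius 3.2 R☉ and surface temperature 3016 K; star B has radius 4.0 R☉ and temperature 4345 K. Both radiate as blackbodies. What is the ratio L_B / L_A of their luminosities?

L = 4πR²σT⁴ ∝ R²T⁴, so L_B/L_A = (4.0/3.2)² × (4345/3016)⁴ = 1.56 × 4.31 = 6.73.

L_B/L_A ≈ 6.73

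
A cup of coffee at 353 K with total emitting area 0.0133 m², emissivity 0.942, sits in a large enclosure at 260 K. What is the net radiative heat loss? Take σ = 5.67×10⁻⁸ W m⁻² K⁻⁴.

Q ≈ 7.78 W

Q = εσA(T⁴ − T_s⁴). T⁴ − T_s⁴ = (353)⁴ − (260)⁴ = 1.55×10^10 − 4.57×10^9 = 1.10×10^10 K⁴.
Q = 0.942 × 5.67×10⁻⁸ × 0.0133 × 1.10×10^10 = 7.78 W.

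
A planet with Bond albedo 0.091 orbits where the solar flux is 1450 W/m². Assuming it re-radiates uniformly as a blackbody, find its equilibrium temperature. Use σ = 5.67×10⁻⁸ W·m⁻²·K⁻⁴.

T ≈ 276 K

Power absorbed = (1−a)S·πR²; power emitted = 4πR²σT⁴. Equating and cancelling πR²:
T = ((1−a)S / 4σ)^(1/4) = (1320 / (4 × 5.67×10⁻⁸))^(1/4) = (5.81×10^9)^(1/4).
T = 276 K.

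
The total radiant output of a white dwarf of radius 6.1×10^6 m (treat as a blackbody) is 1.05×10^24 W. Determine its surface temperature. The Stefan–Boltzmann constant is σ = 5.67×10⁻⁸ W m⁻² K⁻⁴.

A = 4πr² = 4π × (6.1×10^6)² = 4.68×10^14 m².
From P = σAT⁴, T = (P / σA)^(1/4) = (1.05×10^24 / (5.67×10⁻⁸ × 4.68×10^14))^(1/4).
T = (3.96×10^16)^(1/4) = 14100 K.

T ≈ 14100 K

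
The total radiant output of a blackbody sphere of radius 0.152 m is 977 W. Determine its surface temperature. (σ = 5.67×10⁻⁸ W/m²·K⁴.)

A = 4πr² = 4π × (0.152)² = 0.290 m².
From P = σAT⁴, T = (P / σA)^(1/4) = (977 / (5.67×10⁻⁸ × 0.290))^(1/4).
T = (5.93×10^10)^(1/4) = 494 K.

T ≈ 494 K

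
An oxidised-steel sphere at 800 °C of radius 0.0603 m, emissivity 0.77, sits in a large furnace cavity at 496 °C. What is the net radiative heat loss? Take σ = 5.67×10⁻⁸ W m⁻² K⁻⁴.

Q ≈ 1950 W

A = 4πr² = 4π × (0.0603)² = 0.0457 m².
Convert: 800 °C = 1073 K; 496 °C = 769 K.
Q = εσA(T⁴ − T_s⁴). T⁴ − T_s⁴ = (1073)⁴ − (769)⁴ = 1.33×10^12 − 3.50×10^11 = 9.76×10^11 K⁴.
Q = 0.77 × 5.67×10⁻⁸ × 0.0457 × 9.76×10^11 = 1950 W.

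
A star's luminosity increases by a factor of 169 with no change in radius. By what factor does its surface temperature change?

P ∝ T⁴ ⇒ T ∝ P^(1/4), so T scales by (169)^(1/4) = 3.61.

factor ≈ 3.61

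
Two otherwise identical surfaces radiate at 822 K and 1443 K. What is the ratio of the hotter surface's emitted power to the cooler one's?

P ∝ T⁴, so the ratio is (1443/822)⁴ = (1.755)⁴ = 9.50.

ratio ≈ 9.50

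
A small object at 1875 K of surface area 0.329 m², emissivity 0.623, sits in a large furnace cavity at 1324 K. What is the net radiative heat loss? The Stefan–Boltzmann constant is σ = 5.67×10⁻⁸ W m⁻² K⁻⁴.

Q = εσA(T⁴ − T_s⁴). T⁴ − T_s⁴ = (1875)⁴ − (1324)⁴ = 1.24×10^13 − 3.07×10^12 = 9.29×10^12 K⁴.
Q = 0.623 × 5.67×10⁻⁸ × 0.329 × 9.29×10^12 = 1.08×10^5 W.

Q ≈ 1.08×10^5 W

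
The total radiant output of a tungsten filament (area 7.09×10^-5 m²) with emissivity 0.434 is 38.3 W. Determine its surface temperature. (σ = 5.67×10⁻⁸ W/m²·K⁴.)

From P = εσAT⁴, T = (P / εσA)^(1/4) = (38.3 / (0.434 × 5.67×10⁻⁸ × 7.09×10^-5))^(1/4).
T = (2.20×10^13)^(1/4) = 2160 K.

T ≈ 2160 K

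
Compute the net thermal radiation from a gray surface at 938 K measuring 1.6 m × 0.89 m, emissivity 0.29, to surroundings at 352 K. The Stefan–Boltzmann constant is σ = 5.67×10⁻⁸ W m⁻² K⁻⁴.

Q ≈ 17800 W

A = 1.6 × 0.89 = 1.42 m².
Q = εσA(T⁴ − T_s⁴). T⁴ − T_s⁴ = (938)⁴ − (352)⁴ = 7.74×10^11 − 1.54×10^10 = 7.59×10^11 K⁴.
Q = 0.29 × 5.67×10⁻⁸ × 1.42 × 7.59×10^11 = 17800 W.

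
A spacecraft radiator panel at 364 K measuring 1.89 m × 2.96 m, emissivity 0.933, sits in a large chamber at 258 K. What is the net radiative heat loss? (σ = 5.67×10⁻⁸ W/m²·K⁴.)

A = 1.89 × 2.96 = 5.59 m².
Q = εσA(T⁴ − T_s⁴). T⁴ − T_s⁴ = (364)⁴ − (258)⁴ = 1.76×10^10 − 4.43×10^9 = 1.31×10^10 K⁴.
Q = 0.933 × 5.67×10⁻⁸ × 5.59 × 1.31×10^10 = 3880 W.

Q ≈ 3880 W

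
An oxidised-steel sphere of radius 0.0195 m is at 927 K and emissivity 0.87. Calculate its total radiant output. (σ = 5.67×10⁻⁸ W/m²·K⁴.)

A = 4πr² = 4π × (0.0195)² = 4.78×10^-3 m².
Stefan–Boltzmann: P = εσAT⁴ = 0.87 × 5.67×10⁻⁸ × 4.78×10^-3 × (927)⁴ = 0.87 × 5.67×10⁻⁸ × 4.78×10^-3 × 7.38×10^11.
P = 174 W.

P ≈ 174 W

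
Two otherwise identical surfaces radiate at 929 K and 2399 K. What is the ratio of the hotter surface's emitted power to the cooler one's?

ratio ≈ 44.5

P ∝ T⁴, so the ratio is (2399/929)⁴ = (2.582)⁴ = 44.5.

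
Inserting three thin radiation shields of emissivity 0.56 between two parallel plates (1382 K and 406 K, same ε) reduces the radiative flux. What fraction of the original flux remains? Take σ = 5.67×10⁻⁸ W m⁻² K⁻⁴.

With N identical shields there are N+1 = 4 gaps in series, each with the same radiative resistance, so the flux falls to 1/(N+1) of its unshielded value.

ratio ≈ 0.250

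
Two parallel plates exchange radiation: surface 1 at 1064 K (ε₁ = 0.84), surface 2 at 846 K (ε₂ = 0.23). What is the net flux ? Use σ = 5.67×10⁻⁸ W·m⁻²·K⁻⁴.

q ≈ 9610 W/m²

For two large parallel gray plates, q = σ(T₁⁴ − T₂⁴) / (1/ε₁ + 1/ε₂ − 1).
1/ε₁ + 1/ε₂ − 1 = 1/0.84 + 1/0.23 − 1 = 4.538.
T₁⁴ − T₂⁴ = 1.28×10^12 − 5.12×10^11 = 7.69×10^11 K⁴.
q = 5.67×10⁻⁸ × 7.69×10^11 / 4.538 = 9610 W/m².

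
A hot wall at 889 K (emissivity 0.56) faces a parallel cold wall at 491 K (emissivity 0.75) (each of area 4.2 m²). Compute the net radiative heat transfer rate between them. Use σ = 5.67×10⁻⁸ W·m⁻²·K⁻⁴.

Q ≈ 63700 W

For two large parallel gray plates, q = σ(T₁⁴ − T₂⁴) / (1/ε₁ + 1/ε₂ − 1).
1/ε₁ + 1/ε₂ − 1 = 1/0.56 + 1/0.75 − 1 = 2.119.
T₁⁴ − T₂⁴ = 6.25×10^11 − 5.81×10^10 = 5.66×10^11 K⁴.
q = 5.67×10⁻⁸ × 5.66×10^11 / 2.119 = 15200 W/m².
Q = q·A = 15200 × 4.2 = 63700 W.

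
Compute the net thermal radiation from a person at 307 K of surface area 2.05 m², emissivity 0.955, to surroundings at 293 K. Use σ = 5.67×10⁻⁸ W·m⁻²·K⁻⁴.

Q ≈ 168 W

Q = εσA(T⁴ − T_s⁴). T⁴ − T_s⁴ = (307)⁴ − (293)⁴ = 8.88×10^9 − 7.37×10^9 = 1.51×10^9 K⁴.
Q = 0.955 × 5.67×10⁻⁸ × 2.05 × 1.51×10^9 = 168 W.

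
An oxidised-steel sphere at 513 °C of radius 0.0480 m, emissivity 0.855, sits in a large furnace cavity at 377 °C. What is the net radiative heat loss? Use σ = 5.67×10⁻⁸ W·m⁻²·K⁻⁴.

A = 4πr² = 4π × (0.0480)² = 0.0290 m².
Convert: 513 °C = 786 K; 377 °C = 650 K.
Q = εσA(T⁴ − T_s⁴). T⁴ − T_s⁴ = (786)⁴ − (650)⁴ = 3.82×10^11 − 1.79×10^11 = 2.03×10^11 K⁴.
Q = 0.855 × 5.67×10⁻⁸ × 0.0290 × 2.03×10^11 = 285 W.

Q ≈ 285 W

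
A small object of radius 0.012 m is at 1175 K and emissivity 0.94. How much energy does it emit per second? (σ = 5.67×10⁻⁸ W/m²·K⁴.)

A = 4πr² = 4π × (0.012)² = 1.81×10^-3 m².
Stefan–Boltzmann: P = εσAT⁴ = 0.94 × 5.67×10⁻⁸ × 1.81×10^-3 × (1175)⁴ = 0.94 × 5.67×10⁻⁸ × 1.81×10^-3 × 1.91×10^12.
P = 184 W.

P ≈ 184 W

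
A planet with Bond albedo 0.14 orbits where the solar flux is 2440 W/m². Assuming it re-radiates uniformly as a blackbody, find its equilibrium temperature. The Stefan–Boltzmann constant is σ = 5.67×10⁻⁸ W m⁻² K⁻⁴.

T ≈ 310 K

Power absorbed = (1−a)S·πR²; power emitted = 4πR²σT⁴. Equating and cancelling πR²:
T = ((1−a)S / 4σ)^(1/4) = (2100 / (4 × 5.67×10⁻⁸))^(1/4) = (9.25×10^9)^(1/4).
T = 310 K.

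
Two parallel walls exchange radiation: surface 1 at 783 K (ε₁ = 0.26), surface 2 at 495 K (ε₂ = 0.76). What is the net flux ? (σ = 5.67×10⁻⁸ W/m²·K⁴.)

For two large parallel gray plates, q = σ(T₁⁴ − T₂⁴) / (1/ε₁ + 1/ε₂ − 1).
1/ε₁ + 1/ε₂ − 1 = 1/0.26 + 1/0.76 − 1 = 4.162.
T₁⁴ − T₂⁴ = 3.76×10^11 − 6.00×10^10 = 3.16×10^11 K⁴.
q = 5.67×10⁻⁸ × 3.16×10^11 / 4.162 = 4300 W/m².

q ≈ 4300 W/m²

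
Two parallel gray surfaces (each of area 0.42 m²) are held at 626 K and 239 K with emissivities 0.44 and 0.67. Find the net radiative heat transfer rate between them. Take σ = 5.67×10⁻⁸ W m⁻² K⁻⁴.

Q ≈ 1290 W

For two large parallel gray plates, q = σ(T₁⁴ − T₂⁴) / (1/ε₁ + 1/ε₂ − 1).
1/ε₁ + 1/ε₂ − 1 = 1/0.44 + 1/0.67 − 1 = 2.765.
T₁⁴ − T₂⁴ = 1.54×10^11 − 3.26×10^9 = 1.50×10^11 K⁴.
q = 5.67×10⁻⁸ × 1.50×10^11 / 2.765 = 3080 W/m².
Q = q·A = 3080 × 0.42 = 1290 W.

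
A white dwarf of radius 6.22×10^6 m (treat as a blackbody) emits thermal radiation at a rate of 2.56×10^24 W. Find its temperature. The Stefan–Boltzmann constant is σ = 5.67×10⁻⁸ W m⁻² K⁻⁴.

A = 4πr² = 4π × (6.22×10^6)² = 4.86×10^14 m².
From P = σAT⁴, T = (P / σA)^(1/4) = (2.56×10^24 / (5.67×10⁻⁸ × 4.86×10^14))^(1/4).
T = (9.29×10^16)^(1/4) = 17500 K.

T ≈ 17500 K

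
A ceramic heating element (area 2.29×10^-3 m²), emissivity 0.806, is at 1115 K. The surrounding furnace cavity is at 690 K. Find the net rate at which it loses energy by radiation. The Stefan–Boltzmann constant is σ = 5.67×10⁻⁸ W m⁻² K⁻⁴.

Q = εσA(T⁴ − T_s⁴). T⁴ − T_s⁴ = (1115)⁴ − (690)⁴ = 1.55×10^12 − 2.27×10^11 = 1.32×10^12 K⁴.
Q = 0.806 × 5.67×10⁻⁸ × 2.29×10^-3 × 1.32×10^12 = 138 W.

Q ≈ 138 W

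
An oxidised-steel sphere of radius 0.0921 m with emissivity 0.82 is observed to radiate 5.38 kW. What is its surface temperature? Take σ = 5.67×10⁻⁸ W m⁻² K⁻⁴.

A = 4πr² = 4π × (0.0921)² = 0.107 m².
From P = εσAT⁴, T = (P / εσA)^(1/4) = (5380 / (0.82 × 5.67×10⁻⁸ × 0.107))^(1/4).
T = (1.09×10^12)^(1/4) = 1020 K.

T ≈ 1020 K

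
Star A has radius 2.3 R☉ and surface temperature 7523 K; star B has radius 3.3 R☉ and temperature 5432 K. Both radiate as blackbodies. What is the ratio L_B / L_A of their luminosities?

L_B/L_A ≈ 0.560

L = 4πR²σT⁴ ∝ R²T⁴, so L_B/L_A = (3.3/2.3)² × (5432/7523)⁴ = 2.06 × 0.272 = 0.560.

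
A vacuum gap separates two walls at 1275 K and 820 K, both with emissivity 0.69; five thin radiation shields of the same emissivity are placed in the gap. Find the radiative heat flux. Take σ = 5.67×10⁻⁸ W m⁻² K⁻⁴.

Each of the 6 gaps contributes resistance (2/ε − 1) = 2/0.69 − 1 = 1.899; total = 11.39.
q = σ(T₁⁴ − T₂⁴) / 11.39 = 5.67×10⁻⁸ × 2.19×10^12 / 11.39 = 10900 W/m².

q ≈ 10900 W/m²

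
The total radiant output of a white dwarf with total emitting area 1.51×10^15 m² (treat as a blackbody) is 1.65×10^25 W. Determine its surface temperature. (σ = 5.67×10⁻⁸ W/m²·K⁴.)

From P = σAT⁴, T = (P / σA)^(1/4) = (1.65×10^25 / (5.67×10⁻⁸ × 1.51×10^15))^(1/4).
T = (1.93×10^17)^(1/4) = 21000 K.

T ≈ 21000 K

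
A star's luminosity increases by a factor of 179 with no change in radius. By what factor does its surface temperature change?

P ∝ T⁴ ⇒ T ∝ P^(1/4), so T scales by (179)^(1/4) = 3.66.

factor ≈ 3.66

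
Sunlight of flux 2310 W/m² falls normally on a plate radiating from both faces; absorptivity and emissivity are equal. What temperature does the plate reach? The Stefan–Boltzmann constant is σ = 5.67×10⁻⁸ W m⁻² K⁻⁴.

T ≈ 378 K

Absorbed flux αS = emitted flux 2εσT⁴ per unit area; with α = ε this gives T = (S/2σ)^(1/4).
T = (2310 / (2 × 5.67×10⁻⁸))^(1/4) = (2.04×10^10)^(1/4).
T = 378 K.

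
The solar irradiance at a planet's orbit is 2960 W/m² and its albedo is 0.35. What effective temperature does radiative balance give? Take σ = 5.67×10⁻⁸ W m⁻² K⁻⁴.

T ≈ 303 K

Power absorbed = (1−a)S·πR²; power emitted = 4πR²σT⁴. Equating and cancelling πR²:
T = ((1−a)S / 4σ)^(1/4) = (1920 / (4 × 5.67×10⁻⁸))^(1/4) = (8.48×10^9)^(1/4).
T = 303 K.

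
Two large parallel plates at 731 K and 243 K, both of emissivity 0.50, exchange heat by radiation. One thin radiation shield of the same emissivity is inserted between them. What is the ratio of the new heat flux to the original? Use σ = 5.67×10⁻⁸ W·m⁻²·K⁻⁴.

ratio ≈ 0.500

With N identical shields there are N+1 = 2 gaps in series, each with the same radiative resistance, so the flux falls to 1/(N+1) of its unshielded value.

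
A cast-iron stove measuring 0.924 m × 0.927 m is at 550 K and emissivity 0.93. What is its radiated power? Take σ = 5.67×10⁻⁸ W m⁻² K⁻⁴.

P ≈ 4130 W

A = 0.924 × 0.927 = 0.857 m².
P = εσAT⁴ = 0.93 × 5.67×10⁻⁸ × 0.857 × (550)⁴ = 0.93 × 5.67×10⁻⁸ × 0.857 × 9.15×10^10.
P = 4130 W.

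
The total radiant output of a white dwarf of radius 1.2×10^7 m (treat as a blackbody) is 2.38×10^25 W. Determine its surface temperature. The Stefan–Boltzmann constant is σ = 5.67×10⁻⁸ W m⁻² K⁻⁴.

A = 4πr² = 4π × (1.2×10^7)² = 1.81×10^15 m².
From P = σAT⁴, T = (P / σA)^(1/4) = (2.38×10^25 / (5.67×10⁻⁸ × 1.81×10^15))^(1/4).
T = (2.32×10^17)^(1/4) = 21900 K.

T ≈ 21900 K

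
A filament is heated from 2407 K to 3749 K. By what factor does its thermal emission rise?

ratio ≈ 5.89

P ∝ T⁴, so the ratio is (3749/2407)⁴ = (1.558)⁴ = 5.89.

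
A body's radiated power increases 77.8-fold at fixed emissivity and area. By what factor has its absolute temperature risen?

factor ≈ 2.97

P ∝ T⁴ ⇒ T ∝ P^(1/4), so T scales by (77.8)^(1/4) = 2.97.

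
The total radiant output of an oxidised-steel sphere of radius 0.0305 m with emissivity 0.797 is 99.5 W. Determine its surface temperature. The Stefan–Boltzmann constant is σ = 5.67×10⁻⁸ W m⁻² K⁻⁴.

A = 4πr² = 4π × (0.0305)² = 0.0117 m².
From P = εσAT⁴, T = (P / εσA)^(1/4) = (99.5 / (0.797 × 5.67×10⁻⁸ × 0.0117))^(1/4).
T = (1.88×10^11)^(1/4) = 659 K.

T ≈ 659 K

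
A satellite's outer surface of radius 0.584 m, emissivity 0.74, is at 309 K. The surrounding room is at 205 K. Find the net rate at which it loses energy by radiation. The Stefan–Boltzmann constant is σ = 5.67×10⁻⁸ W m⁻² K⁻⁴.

Q ≈ 1320 W

A = 4πr² = 4π × (0.584)² = 4.29 m².
Q = εσA(T⁴ − T_s⁴). T⁴ − T_s⁴ = (309)⁴ − (205)⁴ = 9.12×10^9 − 1.77×10^9 = 7.35×10^9 K⁴.
Q = 0.74 × 5.67×10⁻⁸ × 4.29 × 7.35×10^9 = 1320 W.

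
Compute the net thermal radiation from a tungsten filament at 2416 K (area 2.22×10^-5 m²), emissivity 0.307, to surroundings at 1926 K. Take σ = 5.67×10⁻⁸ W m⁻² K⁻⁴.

Q = εσA(T⁴ − T_s⁴). T⁴ − T_s⁴ = (2416)⁴ − (1926)⁴ = 3.41×10^13 − 1.38×10^13 = 2.03×10^13 K⁴.
Q = 0.307 × 5.67×10⁻⁸ × 2.22×10^-5 × 2.03×10^13 = 7.85 W.

Q ≈ 7.85 W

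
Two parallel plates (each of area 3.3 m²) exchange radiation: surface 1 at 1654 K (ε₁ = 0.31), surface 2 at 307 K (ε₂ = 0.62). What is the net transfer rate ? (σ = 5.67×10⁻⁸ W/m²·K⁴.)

Q ≈ 3.64×10^5 W

For two large parallel gray plates, q = σ(T₁⁴ − T₂⁴) / (1/ε₁ + 1/ε₂ − 1).
1/ε₁ + 1/ε₂ − 1 = 1/0.31 + 1/0.62 − 1 = 3.839.
T₁⁴ − T₂⁴ = 7.48×10^12 − 8.88×10^9 = 7.48×10^12 K⁴.
q = 5.67×10⁻⁸ × 7.48×10^12 / 3.839 = 1.10×10^5 W/m².
Q = q·A = 1.10×10^5 × 3.3 = 3.64×10^5 W.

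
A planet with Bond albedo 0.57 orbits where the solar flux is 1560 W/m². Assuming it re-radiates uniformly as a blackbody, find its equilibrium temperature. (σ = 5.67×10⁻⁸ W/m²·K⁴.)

Power absorbed = (1−a)S·πR²; power emitted = 4πR²σT⁴. Equating and cancelling πR²:
T = ((1−a)S / 4σ)^(1/4) = (671 / (4 × 5.67×10⁻⁸))^(1/4) = (2.96×10^9)^(1/4).
T = 233 K.

T ≈ 233 K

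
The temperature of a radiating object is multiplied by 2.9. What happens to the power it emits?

P ∝ T⁴, so the power scales as (2.9)⁴ = 70.7.

factor ≈ 70.7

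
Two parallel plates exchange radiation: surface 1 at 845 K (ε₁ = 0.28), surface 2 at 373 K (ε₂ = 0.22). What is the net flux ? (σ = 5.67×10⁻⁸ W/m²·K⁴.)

For two large parallel gray plates, q = σ(T₁⁴ − T₂⁴) / (1/ε₁ + 1/ε₂ − 1).
1/ε₁ + 1/ε₂ − 1 = 1/0.28 + 1/0.22 − 1 = 7.117.
T₁⁴ − T₂⁴ = 5.10×10^11 − 1.94×10^10 = 4.90×10^11 K⁴.
q = 5.67×10⁻⁸ × 4.90×10^11 / 7.117 = 3910 W/m².

q ≈ 3910 W/m²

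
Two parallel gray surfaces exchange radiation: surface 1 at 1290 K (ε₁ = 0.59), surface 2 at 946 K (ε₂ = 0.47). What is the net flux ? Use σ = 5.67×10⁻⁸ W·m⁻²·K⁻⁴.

q ≈ 39500 W/m²

For two large parallel gray plates, q = σ(T₁⁴ − T₂⁴) / (1/ε₁ + 1/ε₂ − 1).
1/ε₁ + 1/ε₂ − 1 = 1/0.59 + 1/0.47 − 1 = 2.823.
T₁⁴ − T₂⁴ = 2.77×10^12 − 8.01×10^11 = 1.97×10^12 K⁴.
q = 5.67×10⁻⁸ × 1.97×10^12 / 2.823 = 39500 W/m².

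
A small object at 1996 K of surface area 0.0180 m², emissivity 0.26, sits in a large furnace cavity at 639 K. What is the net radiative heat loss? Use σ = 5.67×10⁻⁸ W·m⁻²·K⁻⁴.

Q = εσA(T⁴ − T_s⁴). T⁴ − T_s⁴ = (1996)⁴ − (639)⁴ = 1.59×10^13 − 1.67×10^11 = 1.57×10^13 K⁴.
Q = 0.26 × 5.67×10⁻⁸ × 0.0180 × 1.57×10^13 = 4170 W.

Q ≈ 4170 W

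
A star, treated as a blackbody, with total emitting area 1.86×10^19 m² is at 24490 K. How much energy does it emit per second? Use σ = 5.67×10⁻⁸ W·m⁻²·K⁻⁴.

P = σAT⁴ = 5.67×10⁻⁸ × 1.86×10^19 × (24490)⁴ = 5.67×10⁻⁸ × 1.86×10^19 × 3.60×10^17.
P = 3.79×10^29 W.

P ≈ 3.79×10^29 W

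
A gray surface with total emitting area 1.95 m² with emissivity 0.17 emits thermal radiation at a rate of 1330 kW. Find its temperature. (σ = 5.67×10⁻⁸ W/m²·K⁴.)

T ≈ 2900 K

From P = εσAT⁴, T = (P / εσA)^(1/4) = (1.33×10^6 / (0.17 × 5.67×10⁻⁸ × 1.95))^(1/4).
T = (7.08×10^13)^(1/4) = 2900 K.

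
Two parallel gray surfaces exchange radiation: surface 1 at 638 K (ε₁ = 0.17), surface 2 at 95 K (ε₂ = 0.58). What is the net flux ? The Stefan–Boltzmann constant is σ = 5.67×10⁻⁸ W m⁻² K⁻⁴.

For two large parallel gray plates, q = σ(T₁⁴ − T₂⁴) / (1/ε₁ + 1/ε₂ − 1).
1/ε₁ + 1/ε₂ − 1 = 1/0.17 + 1/0.58 − 1 = 6.606.
T₁⁴ − T₂⁴ = 1.66×10^11 − 8.15×10^7 = 1.66×10^11 K⁴.
q = 5.67×10⁻⁸ × 1.66×10^11 / 6.606 = 1420 W/m².

q ≈ 1420 W/m²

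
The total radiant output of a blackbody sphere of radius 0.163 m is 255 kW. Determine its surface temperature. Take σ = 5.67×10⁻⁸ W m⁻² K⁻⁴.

A = 4πr² = 4π × (0.163)² = 0.334 m².
From P = σAT⁴, T = (P / σA)^(1/4) = (2.55×10^5 / (5.67×10⁻⁸ × 0.334))^(1/4).
T = (1.35×10^13)^(1/4) = 1920 K.

T ≈ 1920 K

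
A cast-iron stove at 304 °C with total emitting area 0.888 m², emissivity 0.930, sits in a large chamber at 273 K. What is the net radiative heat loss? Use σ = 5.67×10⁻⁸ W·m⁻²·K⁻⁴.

Q ≈ 4930 W

Convert: 304 °C = 577 K.
Q = εσA(T⁴ − T_s⁴). T⁴ − T_s⁴ = (577)⁴ − (273)⁴ = 1.11×10^11 − 5.55×10^9 = 1.05×10^11 K⁴.
Q = 0.930 × 5.67×10⁻⁸ × 0.888 × 1.05×10^11 = 4930 W.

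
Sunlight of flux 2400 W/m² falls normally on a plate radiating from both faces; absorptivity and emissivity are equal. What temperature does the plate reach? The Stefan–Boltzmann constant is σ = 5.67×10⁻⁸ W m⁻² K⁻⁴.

T ≈ 381 K

Absorbed flux αS = emitted flux 2εσT⁴ per unit area; with α = ε this gives T = (S/2σ)^(1/4).
T = (2400 / (2 × 5.67×10⁻⁸))^(1/4) = (2.12×10^10)^(1/4).
T = 381 K.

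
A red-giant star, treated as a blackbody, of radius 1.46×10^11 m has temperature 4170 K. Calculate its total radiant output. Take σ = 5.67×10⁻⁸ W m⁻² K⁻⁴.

P ≈ 4.59×10^30 W

A = 4πr² = 4π × (1.46×10^11)² = 2.68×10^23 m².
P = σAT⁴ = 5.67×10⁻⁸ × 2.68×10^23 × (4170)⁴ = 5.67×10⁻⁸ × 2.68×10^23 × 3.02×10^14.
P = 4.59×10^30 W.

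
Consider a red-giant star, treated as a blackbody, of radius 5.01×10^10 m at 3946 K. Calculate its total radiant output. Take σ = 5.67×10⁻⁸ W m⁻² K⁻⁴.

P ≈ 4.34×10^29 W

A = 4πr² = 4π × (5.01×10^10)² = 3.15×10^22 m².
P = σAT⁴ = 5.67×10⁻⁸ × 3.15×10^22 × (3946)⁴ = 5.67×10⁻⁸ × 3.15×10^22 × 2.42×10^14.
P = 4.34×10^29 W.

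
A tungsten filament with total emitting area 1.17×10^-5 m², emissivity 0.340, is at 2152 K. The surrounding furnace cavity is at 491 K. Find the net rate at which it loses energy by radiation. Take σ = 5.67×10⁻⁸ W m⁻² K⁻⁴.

Q = εσA(T⁴ − T_s⁴). T⁴ − T_s⁴ = (2152)⁴ − (491)⁴ = 2.14×10^13 − 5.81×10^10 = 2.14×10^13 K⁴.
Q = 0.340 × 5.67×10⁻⁸ × 1.17×10^-5 × 2.14×10^13 = 4.82 W.

Q ≈ 4.82 W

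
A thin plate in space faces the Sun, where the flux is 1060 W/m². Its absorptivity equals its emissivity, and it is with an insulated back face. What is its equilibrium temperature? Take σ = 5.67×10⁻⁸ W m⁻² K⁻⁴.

Absorbed flux αS = emitted flux εσT⁴ (one radiating face); with α = ε, T = (S/σ)^(1/4).
T = (1060 / 5.67×10⁻⁸)^(1/4) = (1.87×10^10)^(1/4).
T = 370 K.

T ≈ 370 K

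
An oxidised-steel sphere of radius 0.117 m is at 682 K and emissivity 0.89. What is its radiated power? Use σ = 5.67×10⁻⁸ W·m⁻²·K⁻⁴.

A = 4πr² = 4π × (0.117)² = 0.172 m².
P = εσAT⁴ = 0.89 × 5.67×10⁻⁸ × 0.172 × (682)⁴ = 0.89 × 5.67×10⁻⁸ × 0.172 × 2.16×10^11.
P = 1880 W.

P ≈ 1880 W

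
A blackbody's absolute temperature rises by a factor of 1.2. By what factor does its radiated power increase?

factor ≈ 2.07

P ∝ T⁴, so the power scales as (1.2)⁴ = 2.07.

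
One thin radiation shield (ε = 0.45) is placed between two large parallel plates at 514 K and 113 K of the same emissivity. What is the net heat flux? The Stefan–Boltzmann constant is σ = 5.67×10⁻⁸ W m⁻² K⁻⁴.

Each of the 2 gaps contributes resistance (2/ε − 1) = 2/0.45 − 1 = 3.444; total = 6.889.
q = σ(T₁⁴ − T₂⁴) / 6.889 = 5.67×10⁻⁸ × 6.96×10^10 / 6.889 = 573 W/m².

q ≈ 573 W/m²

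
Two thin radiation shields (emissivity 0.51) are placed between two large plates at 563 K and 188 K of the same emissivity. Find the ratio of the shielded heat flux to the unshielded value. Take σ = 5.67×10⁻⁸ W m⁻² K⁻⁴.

ratio ≈ 0.333

With N identical shields there are N+1 = 3 gaps in series, each with the same radiative resistance, so the flux falls to 1/(N+1) of its unshielded value.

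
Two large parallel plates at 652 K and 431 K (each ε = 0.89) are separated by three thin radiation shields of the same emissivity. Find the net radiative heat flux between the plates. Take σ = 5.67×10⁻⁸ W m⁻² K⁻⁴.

q ≈ 1660 W/m²

Each of the 4 gaps contributes resistance (2/ε − 1) = 2/0.89 − 1 = 1.247; total = 4.989.
q = σ(T₁⁴ − T₂⁴) / 4.989 = 5.67×10⁻⁸ × 1.46×10^11 / 4.989 = 1660 W/m².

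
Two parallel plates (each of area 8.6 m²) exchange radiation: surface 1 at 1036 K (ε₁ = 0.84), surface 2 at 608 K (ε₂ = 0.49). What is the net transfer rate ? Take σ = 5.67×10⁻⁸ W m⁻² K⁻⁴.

Q ≈ 2.22×10^5 W

For two large parallel gray plates, q = σ(T₁⁴ − T₂⁴) / (1/ε₁ + 1/ε₂ − 1).
1/ε₁ + 1/ε₂ − 1 = 1/0.84 + 1/0.49 − 1 = 2.231.
T₁⁴ − T₂⁴ = 1.15×10^12 − 1.37×10^11 = 1.02×10^12 K⁴.
q = 5.67×10⁻⁸ × 1.02×10^12 / 2.231 = 25800 W/m².
Q = q·A = 25800 × 8.6 = 2.22×10^5 W.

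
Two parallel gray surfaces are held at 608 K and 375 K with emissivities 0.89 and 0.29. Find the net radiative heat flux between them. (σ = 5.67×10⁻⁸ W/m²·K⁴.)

q ≈ 1860 W/m²

For two large parallel gray plates, q = σ(T₁⁴ − T₂⁴) / (1/ε₁ + 1/ε₂ − 1).
1/ε₁ + 1/ε₂ − 1 = 1/0.89 + 1/0.29 − 1 = 3.572.
T₁⁴ − T₂⁴ = 1.37×10^11 − 1.98×10^10 = 1.17×10^11 K⁴.
q = 5.67×10⁻⁸ × 1.17×10^11 / 3.572 = 1860 W/m².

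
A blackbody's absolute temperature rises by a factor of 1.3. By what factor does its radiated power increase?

P ∝ T⁴, so the power scales as (1.3)⁴ = 2.86.

factor ≈ 2.86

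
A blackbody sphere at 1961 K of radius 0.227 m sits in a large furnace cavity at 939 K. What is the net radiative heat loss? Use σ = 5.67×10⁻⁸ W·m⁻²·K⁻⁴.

A = 4πr² = 4π × (0.227)² = 0.648 m².
Q = σA(T⁴ − T_s⁴). T⁴ − T_s⁴ = (1961)⁴ − (939)⁴ = 1.48×10^13 − 7.77×10^11 = 1.40×10^13 K⁴.
Q = 5.67×10⁻⁸ × 0.648 × 1.40×10^13 = 5.14×10^5 W.

Q ≈ 5.14×10^5 W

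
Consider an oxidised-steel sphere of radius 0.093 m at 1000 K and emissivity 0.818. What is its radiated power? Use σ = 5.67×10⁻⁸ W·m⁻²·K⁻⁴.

A = 4πr² = 4π × (0.093)² = 0.109 m².
Stefan–Boltzmann: P = εσAT⁴ = 0.818 × 5.67×10⁻⁸ × 0.109 × (1000)⁴ = 0.818 × 5.67×10⁻⁸ × 0.109 × 1.00×10^12.
P = 5040 W.

P ≈ 5040 W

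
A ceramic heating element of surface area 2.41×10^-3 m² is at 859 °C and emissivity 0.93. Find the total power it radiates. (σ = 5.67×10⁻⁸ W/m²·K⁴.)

P ≈ 209 W

859 °C = 1132 K.
Stefan–Boltzmann: P = εσAT⁴ = 0.93 × 5.67×10⁻⁸ × 2.41×10^-3 × (1132)⁴ = 0.93 × 5.67×10⁻⁸ × 2.41×10^-3 × 1.64×10^12.
P = 209 W.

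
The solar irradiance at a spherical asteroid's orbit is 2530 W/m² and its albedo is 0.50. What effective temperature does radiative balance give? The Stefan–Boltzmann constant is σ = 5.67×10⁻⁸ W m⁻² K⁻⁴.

T ≈ 273 K

Power absorbed = (1−a)S·πR²; power emitted = 4πR²σT⁴. Equating and cancelling πR²:
T = ((1−a)S / 4σ)^(1/4) = (1260 / (4 × 5.67×10⁻⁸))^(1/4) = (5.58×10^9)^(1/4).
T = 273 K.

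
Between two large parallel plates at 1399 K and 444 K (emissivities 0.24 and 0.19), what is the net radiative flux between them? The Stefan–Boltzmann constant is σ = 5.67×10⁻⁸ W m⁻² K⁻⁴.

For two large parallel gray plates, q = σ(T₁⁴ − T₂⁴) / (1/ε₁ + 1/ε₂ − 1).
1/ε₁ + 1/ε₂ − 1 = 1/0.24 + 1/0.19 − 1 = 8.430.
T₁⁴ − T₂⁴ = 3.83×10^12 − 3.89×10^10 = 3.79×10^12 K⁴.
q = 5.67×10⁻⁸ × 3.79×10^12 / 8.430 = 25500 W/m².

q ≈ 25500 W/m²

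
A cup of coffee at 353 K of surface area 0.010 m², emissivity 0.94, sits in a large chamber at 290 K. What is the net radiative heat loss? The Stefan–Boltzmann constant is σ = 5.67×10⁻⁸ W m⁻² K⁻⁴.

Q ≈ 4.51 W

Q = εσA(T⁴ − T_s⁴). T⁴ − T_s⁴ = (353)⁴ − (290)⁴ = 1.55×10^10 − 7.07×10^9 = 8.45×10^9 K⁴.
Q = 0.94 × 5.67×10⁻⁸ × 0.0100 × 8.45×10^9 = 4.51 W.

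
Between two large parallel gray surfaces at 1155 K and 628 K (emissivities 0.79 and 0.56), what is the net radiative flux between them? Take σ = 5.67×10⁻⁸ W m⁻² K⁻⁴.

q ≈ 44900 W/m²

For two large parallel gray plates, q = σ(T₁⁴ − T₂⁴) / (1/ε₁ + 1/ε₂ − 1).
1/ε₁ + 1/ε₂ − 1 = 1/0.79 + 1/0.56 − 1 = 2.052.
T₁⁴ − T₂⁴ = 1.78×10^12 − 1.56×10^11 = 1.62×10^12 K⁴.
q = 5.67×10⁻⁸ × 1.62×10^12 / 2.052 = 44900 W/m².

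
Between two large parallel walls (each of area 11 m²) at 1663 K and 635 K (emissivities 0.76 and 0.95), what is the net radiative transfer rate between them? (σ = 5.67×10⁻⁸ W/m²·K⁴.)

Q ≈ 3.41×10^6 W

For two large parallel gray plates, q = σ(T₁⁴ − T₂⁴) / (1/ε₁ + 1/ε₂ − 1).
1/ε₁ + 1/ε₂ − 1 = 1/0.76 + 1/0.95 − 1 = 1.368.
T₁⁴ − T₂⁴ = 7.65×10^12 − 1.63×10^11 = 7.49×10^12 K⁴.
q = 5.67×10⁻⁸ × 7.49×10^12 / 1.368 = 3.10×10^5 W/m².
Q = q·A = 3.10×10^5 × 11 = 3.41×10^6 W.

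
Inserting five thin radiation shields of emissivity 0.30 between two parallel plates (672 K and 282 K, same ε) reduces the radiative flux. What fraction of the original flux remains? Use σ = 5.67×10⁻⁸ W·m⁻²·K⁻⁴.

ratio ≈ 0.167

With N identical shields there are N+1 = 6 gaps in series, each with the same radiative resistance, so the flux falls to 1/(N+1) of its unshielded value.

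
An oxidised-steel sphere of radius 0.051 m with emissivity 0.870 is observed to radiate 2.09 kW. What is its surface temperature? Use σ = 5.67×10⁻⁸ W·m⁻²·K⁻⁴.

T ≈ 1070 K

A = 4πr² = 4π × (0.051)² = 0.0327 m².
From P = εσAT⁴, T = (P / εσA)^(1/4) = (2090 / (0.870 × 5.67×10⁻⁸ × 0.0327))^(1/4).
T = (1.30×10^12)^(1/4) = 1070 K.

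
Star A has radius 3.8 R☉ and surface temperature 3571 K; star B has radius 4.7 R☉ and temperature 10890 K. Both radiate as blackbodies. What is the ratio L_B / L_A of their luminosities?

L_B/L_A ≈ 132

L = 4πR²σT⁴ ∝ R²T⁴, so L_B/L_A = (4.7/3.8)² × (10890/3571)⁴ = 1.53 × 86.5 = 132.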